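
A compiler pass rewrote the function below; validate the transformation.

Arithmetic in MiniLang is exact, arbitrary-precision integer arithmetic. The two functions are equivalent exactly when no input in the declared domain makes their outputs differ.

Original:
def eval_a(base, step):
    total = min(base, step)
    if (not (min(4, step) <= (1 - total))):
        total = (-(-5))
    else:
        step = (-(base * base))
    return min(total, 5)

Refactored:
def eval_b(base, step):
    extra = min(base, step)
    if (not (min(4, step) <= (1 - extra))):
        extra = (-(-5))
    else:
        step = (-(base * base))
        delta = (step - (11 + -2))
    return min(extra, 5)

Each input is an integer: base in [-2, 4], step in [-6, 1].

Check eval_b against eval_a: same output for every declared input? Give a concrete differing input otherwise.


This is a faithful refactor — statement counts differ; constant usage differs; arithmetic usage differs; local variable names differ, but the computed results match everywhere.
Tracing base=4, step=-4: eval_a: total := -4 | (not (min(4, step) <= (1 - total))): false | step := -16 | result -4 | eval_b: extra := -4 | (not (min(4, step) <= (1 - extra))): false | step := -16 | delta := -25 | result -4 — matching result -4.
Checked all 56 inputs in the declared domain: the outputs agree on every one.
verdict: equivalent


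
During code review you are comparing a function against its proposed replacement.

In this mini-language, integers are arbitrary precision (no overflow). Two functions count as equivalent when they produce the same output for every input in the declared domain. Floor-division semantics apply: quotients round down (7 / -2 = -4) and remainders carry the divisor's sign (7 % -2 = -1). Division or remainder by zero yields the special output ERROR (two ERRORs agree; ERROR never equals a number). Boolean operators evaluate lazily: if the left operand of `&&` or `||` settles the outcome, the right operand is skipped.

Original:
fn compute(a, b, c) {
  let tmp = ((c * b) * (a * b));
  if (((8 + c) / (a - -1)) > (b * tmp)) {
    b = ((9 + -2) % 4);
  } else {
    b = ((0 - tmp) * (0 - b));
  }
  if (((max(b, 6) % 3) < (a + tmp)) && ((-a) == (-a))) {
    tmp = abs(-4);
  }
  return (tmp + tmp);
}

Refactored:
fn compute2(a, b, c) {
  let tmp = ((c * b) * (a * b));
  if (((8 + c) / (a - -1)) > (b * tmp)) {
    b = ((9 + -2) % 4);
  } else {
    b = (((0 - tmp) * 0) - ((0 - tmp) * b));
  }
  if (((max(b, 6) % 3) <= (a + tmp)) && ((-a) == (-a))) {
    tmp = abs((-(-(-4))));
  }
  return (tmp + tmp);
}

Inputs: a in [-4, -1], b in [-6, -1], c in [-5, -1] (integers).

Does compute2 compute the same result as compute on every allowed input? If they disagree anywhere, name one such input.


At a=-3, b=-1, c=-1: compute gives 6, compute2 gives 8.
verdict: not equivalent; witness: a=-3, b=-1, c=-1


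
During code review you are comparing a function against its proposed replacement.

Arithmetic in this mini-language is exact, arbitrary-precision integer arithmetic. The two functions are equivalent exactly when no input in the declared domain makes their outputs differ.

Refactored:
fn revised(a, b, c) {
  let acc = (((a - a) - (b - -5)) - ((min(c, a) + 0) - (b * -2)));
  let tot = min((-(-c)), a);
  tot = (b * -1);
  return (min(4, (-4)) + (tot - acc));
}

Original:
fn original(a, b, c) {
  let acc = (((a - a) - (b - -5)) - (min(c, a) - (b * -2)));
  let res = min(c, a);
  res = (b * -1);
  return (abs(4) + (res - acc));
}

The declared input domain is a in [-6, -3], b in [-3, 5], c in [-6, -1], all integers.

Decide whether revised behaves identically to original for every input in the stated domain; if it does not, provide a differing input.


On input a=-6, b=-3, c=-6, original returns -3 while revised returns -11.
verdict: not equivalent; witness: a=-6, b=-3, c=-6


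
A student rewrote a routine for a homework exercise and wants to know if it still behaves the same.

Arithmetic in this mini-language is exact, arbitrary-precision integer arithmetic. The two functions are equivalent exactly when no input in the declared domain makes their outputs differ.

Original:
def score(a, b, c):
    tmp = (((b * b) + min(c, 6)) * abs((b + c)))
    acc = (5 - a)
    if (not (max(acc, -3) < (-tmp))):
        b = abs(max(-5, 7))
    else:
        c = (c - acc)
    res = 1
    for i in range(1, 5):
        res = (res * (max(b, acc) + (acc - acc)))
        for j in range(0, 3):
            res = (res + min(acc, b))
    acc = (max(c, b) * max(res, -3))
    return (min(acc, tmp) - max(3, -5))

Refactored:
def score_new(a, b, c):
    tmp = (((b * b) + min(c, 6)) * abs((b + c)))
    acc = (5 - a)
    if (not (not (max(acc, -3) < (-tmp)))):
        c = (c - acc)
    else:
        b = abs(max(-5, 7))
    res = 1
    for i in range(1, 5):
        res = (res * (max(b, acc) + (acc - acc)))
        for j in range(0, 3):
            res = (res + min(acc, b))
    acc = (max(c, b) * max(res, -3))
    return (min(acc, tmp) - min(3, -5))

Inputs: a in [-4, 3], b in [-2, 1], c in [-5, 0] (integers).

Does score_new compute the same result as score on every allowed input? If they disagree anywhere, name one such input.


Try a=-4, b=-2, c=-5.
score: tmp = -7; acc = 9; (not (max(acc, -3) < (-tmp))) -> true; b = 7; res = 1; [i=1]; res = 9; [j=0]; res = 16; [j=1]; res = 23; [j=2]; res = 30; [i=2]; res = 270; [j=0]; res = 277; [j=1]; res = 284; [j=2]; res = 291; [i=3]; res = 2619; [j=0]; res = 2626; [j=1]; res = 2633; [j=2]; res = 2640; [i=4]; res = 23760; [j=0]; res = 23767; [j=1]; res = 23774; [j=2]; res = 23781; acc = 166467; return -10
score_new: tmp = -7; acc = 9; (not (not (max(acc, -3) < (-tmp)))) -> false; b = 7; res = 1; [i=1]; res = 9; [j=0]; res = 16; [j=1]; res = 23; [j=2]; res = 30; [i=2]; res = 270; [j=0]; res = 277; [j=1]; res = 284; [j=2]; res = 291; [i=3]; res = 2619; [j=0]; res = 2626; [j=1]; res = 2633; [j=2]; res = 2640; [i=4]; res = 23760; [j=0]; res = 23767; [j=1]; res = 23774; [j=2]; res = 23781; acc = 166467; return -2
-10 and -2 differ, so these are not the same function on this domain.
verdict: not equivalent; witness: a=-4, b=-2, c=-5


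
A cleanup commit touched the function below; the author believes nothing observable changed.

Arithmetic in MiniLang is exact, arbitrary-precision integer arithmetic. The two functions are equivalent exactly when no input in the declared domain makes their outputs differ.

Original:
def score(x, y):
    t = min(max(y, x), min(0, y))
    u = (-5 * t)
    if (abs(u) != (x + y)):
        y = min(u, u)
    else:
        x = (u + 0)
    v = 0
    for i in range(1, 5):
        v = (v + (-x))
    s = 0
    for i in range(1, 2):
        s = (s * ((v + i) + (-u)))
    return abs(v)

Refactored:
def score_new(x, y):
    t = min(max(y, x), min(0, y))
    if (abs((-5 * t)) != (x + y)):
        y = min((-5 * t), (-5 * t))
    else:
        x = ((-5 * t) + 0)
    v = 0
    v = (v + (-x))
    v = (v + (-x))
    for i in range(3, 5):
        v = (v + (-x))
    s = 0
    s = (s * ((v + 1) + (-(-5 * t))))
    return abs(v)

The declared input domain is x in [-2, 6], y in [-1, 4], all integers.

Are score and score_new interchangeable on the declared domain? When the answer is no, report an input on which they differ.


Side by side, the visible changes include: arithmetic usage differs; local variable names differ; loop structure differs; constant usage differs.
One worked example (x=4, y=-1) — score: t := -1 | u := 5 | (abs(u) != (x + y)): true | y := 5 | v := 0 | iter i=1: | v := -4 | iter i=2: | v := -8 | iter i=3: | v := -12 | iter i=4: | v := -16 | s := 0 | iter i=1: | s := 0 | result 16; score_new: t := -1 | (abs((-5 * t)) != (x + y)): true | y := 5 | v := 0 | v := -4 | v := -8 | iter i=3: | v := -12 | iter i=4: | v := -16 | s := 0 | s := 0 | result 16; agreement on 16.
An exhaustive pass over the 54 declared inputs shows identical outputs.
verdict: equivalent


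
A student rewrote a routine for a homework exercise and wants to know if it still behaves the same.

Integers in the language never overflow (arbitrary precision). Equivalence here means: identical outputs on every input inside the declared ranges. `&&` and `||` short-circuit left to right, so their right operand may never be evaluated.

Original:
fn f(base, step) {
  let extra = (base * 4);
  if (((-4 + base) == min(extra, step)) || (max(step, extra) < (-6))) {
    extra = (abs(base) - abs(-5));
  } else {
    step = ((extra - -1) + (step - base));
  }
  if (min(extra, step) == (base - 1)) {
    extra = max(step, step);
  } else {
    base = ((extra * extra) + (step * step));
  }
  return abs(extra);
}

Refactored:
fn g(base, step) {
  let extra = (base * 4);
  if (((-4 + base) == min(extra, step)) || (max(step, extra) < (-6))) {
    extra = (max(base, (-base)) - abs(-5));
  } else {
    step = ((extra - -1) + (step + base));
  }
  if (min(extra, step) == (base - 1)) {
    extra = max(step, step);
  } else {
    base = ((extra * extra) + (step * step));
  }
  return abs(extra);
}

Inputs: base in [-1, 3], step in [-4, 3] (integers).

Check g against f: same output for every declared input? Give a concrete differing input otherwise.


Not equivalent: base=1, step=-4 separates them (0 vs 4).
f: extra = 4; (((-4 + base) == min(extra, step)) || (max(step, extra) < (-6))) -> false; step = 0; (min(extra, step) == (base - 1)) -> true; extra = 0; return 0
g: extra = 4; (((-4 + base) == min(extra, step)) || (max(step, extra) < (-6))) -> false; step = 2; (min(extra, step) == (base - 1)) -> false; base = 20; return 4
verdict: not equivalent; witness: base=1, step=-4


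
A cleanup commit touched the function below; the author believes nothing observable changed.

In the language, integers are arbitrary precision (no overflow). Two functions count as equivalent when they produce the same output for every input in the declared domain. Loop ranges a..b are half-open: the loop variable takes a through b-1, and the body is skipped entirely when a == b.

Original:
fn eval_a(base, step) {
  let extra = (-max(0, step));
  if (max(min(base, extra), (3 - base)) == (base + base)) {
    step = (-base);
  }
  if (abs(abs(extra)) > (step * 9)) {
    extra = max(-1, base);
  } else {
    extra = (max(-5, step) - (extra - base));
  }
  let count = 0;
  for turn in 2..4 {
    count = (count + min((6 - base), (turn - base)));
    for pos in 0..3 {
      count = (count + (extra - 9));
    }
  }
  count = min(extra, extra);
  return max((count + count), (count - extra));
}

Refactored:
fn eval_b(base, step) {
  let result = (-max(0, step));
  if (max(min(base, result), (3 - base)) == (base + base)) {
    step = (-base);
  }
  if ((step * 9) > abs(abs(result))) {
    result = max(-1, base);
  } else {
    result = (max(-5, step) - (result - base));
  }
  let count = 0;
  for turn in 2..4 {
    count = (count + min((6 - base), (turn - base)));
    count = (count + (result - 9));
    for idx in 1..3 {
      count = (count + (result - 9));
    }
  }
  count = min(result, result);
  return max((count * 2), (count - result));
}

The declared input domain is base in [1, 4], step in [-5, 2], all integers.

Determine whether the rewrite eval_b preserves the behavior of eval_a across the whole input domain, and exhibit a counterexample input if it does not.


The rewrite breaks on base=1, step=-5, where the results are 2 and 0.
eval_a: extra := 0 | (max(min(base, extra), (3 - base)) == (base + base)): true | step := -1 | (abs(abs(extra)) > (step * 9)): true | extra := 1 | count := 0 | iter turn=2: | count := 1 | iter pos=0: | count := -7 | iter pos=1: | count := -15 | iter pos=2: | count := -23 | iter turn=3: | count := -21 | iter pos=0: | count := -29 | iter pos=1: | count := -37 | iter pos=2: | count := -45 | count := 1 | result 2
eval_b: result := 0 | (max(min(base, result), (3 - base)) == (base + base)): true | step := -1 | ((step * 9) > abs(abs(result))): false | result := 0 | count := 0 | iter turn=2: | count := 1 | count := -8 | iter idx=1: | count := -17 | iter idx=2: | count := -26 | iter turn=3: | count := -24 | count := -33 | iter idx=1: | count := -42 | iter idx=2: | count := -51 | count := 0 | result 0
verdict: not equivalent; witness: base=1, step=-5


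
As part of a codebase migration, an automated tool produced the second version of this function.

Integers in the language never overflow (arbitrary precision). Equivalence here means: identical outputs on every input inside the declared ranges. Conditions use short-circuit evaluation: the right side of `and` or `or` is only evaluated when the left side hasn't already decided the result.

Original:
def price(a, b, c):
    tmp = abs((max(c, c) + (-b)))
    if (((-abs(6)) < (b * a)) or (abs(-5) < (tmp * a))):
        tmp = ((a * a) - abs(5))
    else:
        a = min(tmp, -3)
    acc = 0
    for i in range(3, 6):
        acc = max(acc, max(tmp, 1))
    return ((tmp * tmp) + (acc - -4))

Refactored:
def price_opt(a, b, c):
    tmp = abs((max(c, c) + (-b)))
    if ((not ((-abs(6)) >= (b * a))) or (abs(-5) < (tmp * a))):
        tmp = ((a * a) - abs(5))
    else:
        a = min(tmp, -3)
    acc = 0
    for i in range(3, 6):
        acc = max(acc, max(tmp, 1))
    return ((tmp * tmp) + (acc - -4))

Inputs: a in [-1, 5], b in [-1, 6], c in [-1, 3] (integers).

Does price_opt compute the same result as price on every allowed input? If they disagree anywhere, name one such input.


Differences: comparison usage differs; also boolean connective usage differs — yet all 280 inputs agree.
verdict: equivalent


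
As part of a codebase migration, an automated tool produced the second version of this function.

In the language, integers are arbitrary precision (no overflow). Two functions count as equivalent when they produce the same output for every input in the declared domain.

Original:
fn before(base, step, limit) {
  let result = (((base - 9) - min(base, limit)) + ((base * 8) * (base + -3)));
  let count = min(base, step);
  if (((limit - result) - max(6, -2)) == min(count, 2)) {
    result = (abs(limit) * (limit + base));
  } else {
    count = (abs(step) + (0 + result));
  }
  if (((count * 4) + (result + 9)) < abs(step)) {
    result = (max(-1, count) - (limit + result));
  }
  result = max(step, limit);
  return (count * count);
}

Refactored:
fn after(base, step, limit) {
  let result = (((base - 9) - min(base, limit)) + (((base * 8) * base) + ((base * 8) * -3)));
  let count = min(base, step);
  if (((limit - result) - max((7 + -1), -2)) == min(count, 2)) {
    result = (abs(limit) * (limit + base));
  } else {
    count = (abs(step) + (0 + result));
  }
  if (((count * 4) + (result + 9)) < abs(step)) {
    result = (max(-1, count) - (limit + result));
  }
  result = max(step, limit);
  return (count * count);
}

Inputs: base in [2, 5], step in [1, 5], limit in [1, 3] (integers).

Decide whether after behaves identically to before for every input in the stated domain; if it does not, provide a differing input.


Changes here: arithmetic usage differs, and constant usage differs; the full 60-point sweep finds no disagreement.
verdict: equivalent


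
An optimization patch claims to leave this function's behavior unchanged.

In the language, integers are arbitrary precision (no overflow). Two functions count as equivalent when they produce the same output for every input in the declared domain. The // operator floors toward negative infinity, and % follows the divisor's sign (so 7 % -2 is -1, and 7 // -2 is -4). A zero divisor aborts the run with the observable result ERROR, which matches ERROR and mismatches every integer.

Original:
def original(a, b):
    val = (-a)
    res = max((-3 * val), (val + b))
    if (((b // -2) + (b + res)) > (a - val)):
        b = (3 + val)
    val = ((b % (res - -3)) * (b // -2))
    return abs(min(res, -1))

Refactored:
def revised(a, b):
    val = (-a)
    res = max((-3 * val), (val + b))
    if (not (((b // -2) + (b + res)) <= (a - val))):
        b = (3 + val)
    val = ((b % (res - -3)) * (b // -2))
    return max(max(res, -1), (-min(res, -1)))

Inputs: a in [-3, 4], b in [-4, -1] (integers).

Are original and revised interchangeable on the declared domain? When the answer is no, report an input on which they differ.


Try a=-3, b=-1.
original: val=3, then res=2, then (((b // -2) + (b + res)) > (a - val)) is true, then b=6, then val=-3, then returns 1
revised: val=3, then res=2, then (not (((b // -2) + (b + res)) <= (a - val))) is true, then b=6, then val=-3, then returns 2
1 vs 2 — the two versions disagree here.
verdict: not equivalent; witness: a=-3, b=-1


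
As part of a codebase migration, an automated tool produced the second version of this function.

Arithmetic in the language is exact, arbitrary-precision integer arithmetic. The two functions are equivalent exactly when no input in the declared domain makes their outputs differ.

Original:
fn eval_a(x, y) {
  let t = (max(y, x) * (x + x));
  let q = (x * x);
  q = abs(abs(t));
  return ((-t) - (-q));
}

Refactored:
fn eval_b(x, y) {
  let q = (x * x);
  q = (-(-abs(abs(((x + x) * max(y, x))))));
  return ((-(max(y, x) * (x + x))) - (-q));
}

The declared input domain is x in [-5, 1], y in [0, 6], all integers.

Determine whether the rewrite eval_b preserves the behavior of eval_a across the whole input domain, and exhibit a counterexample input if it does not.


Although arithmetic usage differs; also min/max/abs usage differs; also statement counts differ; also local variable names differ, 49/49 inputs agree.
verdict: equivalent


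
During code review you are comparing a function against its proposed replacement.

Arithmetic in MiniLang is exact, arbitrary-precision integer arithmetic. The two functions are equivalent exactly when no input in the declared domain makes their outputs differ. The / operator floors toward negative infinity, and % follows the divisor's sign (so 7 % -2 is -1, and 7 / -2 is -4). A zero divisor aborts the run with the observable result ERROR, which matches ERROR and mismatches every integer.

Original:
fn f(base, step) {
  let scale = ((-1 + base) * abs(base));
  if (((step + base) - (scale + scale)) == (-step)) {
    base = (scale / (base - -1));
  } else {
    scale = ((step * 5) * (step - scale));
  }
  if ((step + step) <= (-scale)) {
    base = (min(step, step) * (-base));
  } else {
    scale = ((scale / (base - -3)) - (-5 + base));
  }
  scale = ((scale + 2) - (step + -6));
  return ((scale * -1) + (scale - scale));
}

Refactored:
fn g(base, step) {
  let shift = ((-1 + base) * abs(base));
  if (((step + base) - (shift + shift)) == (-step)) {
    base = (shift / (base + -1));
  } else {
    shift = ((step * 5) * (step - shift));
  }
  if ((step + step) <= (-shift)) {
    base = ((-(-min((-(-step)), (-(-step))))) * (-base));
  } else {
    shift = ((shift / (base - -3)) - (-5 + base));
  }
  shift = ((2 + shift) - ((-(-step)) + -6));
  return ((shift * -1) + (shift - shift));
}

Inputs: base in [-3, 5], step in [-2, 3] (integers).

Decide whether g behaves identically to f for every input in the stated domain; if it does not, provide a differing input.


Take base=2, step=1.
f: scale becomes 2; next (((step + base) - (scale + scale)) == (-step)) evaluates to true; next base becomes 0; next ((step + step) <= (-scale)) evaluates to false; next scale becomes 5; next scale becomes 12; next final value -12
g: shift becomes 2; next (((step + base) - (shift + shift)) == (-step)) evaluates to true; next base becomes 2; next ((step + step) <= (-shift)) evaluates to false; next shift becomes 3; next shift becomes 10; next final value -10
-12 against -10: the behavior changed.
verdict: not equivalent; witness: base=2, step=1


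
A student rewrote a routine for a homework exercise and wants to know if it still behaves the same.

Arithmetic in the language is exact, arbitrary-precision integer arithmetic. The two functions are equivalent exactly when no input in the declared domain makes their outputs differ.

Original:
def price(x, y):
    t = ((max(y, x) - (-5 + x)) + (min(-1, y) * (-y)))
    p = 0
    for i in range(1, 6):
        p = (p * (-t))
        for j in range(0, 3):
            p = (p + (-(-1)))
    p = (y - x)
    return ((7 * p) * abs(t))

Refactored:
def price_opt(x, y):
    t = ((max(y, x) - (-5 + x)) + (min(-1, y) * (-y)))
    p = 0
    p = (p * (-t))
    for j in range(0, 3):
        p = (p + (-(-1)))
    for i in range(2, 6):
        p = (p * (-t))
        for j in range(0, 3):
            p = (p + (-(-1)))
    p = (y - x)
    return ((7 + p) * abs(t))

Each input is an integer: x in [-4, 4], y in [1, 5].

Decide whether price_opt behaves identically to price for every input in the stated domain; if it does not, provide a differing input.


The rewrite breaks on x=-4, y=1, where the results are 385 and 132.
price: t = 11; p = 0; [i=1]; p = 0; [j=0]; p = 1; [j=1]; p = 2; [j=2]; p = 3; [i=2]; p = -33; [j=0]; p = -32; [j=1]; p = -31; [j=2]; p = -30; [i=3]; p = 330; [j=0]; p = 331; [j=1]; p = 332; [j=2]; p = 333; [i=4]; p = -3663; [j=0]; p = -3662; [j=1]; p = -3661; [j=2]; p = -3660; [i=5]; p = 40260; [j=0]; p = 40261; [j=1]; p = 40262; [j=2]; p = 40263; p = 5; return 385
price_opt: t = 11; p = 0; p = 0; [j=0]; p = 1; [j=1]; p = 2; [j=2]; p = 3; [i=2]; p = -33; [j=0]; p = -32; [j=1]; p = -31; [j=2]; p = -30; [i=3]; p = 330; [j=0]; p = 331; [j=1]; p = 332; [j=2]; p = 333; [i=4]; p = -3663; [j=0]; p = -3662; [j=1]; p = -3661; [j=2]; p = -3660; [i=5]; p = 40260; [j=0]; p = 40261; [j=1]; p = 40262; [j=2]; p = 40263; p = 5; return 132
verdict: not equivalent; witness: x=-4, y=1


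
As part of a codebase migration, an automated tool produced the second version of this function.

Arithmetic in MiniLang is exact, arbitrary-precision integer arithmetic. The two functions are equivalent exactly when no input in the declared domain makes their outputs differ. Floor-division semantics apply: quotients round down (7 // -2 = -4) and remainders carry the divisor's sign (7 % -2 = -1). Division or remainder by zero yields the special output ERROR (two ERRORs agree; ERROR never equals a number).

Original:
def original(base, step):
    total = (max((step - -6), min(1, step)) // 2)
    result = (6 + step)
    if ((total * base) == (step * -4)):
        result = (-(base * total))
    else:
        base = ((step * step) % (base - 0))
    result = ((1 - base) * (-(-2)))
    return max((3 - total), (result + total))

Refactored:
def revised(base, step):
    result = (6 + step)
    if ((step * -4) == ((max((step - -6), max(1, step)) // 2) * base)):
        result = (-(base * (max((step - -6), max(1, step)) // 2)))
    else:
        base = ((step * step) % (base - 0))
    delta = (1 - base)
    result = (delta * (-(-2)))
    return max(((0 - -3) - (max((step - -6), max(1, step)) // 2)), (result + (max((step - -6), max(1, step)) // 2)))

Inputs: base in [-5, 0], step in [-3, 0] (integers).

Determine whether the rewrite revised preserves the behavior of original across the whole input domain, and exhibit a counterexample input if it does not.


The edit looks behavioral (`min(1, step)` became `max(1, step)`), but over these ranges it never changes the outcome.
As a probe, take base=-1, step=-2: original runs total=2, then result=4, then ((total * base) == (step * -4)) is false, then base=0, then result=2, then returns 4; revised runs result=4, then ((step * -4) == ((max((step - -6), max(1, step)) // 2) * base)) is false, then base=0, then delta=1, then result=2, then returns 4; both end at 4.
Checked all 24 inputs in the declared domain: the outputs agree on every one.
verdict: equivalent


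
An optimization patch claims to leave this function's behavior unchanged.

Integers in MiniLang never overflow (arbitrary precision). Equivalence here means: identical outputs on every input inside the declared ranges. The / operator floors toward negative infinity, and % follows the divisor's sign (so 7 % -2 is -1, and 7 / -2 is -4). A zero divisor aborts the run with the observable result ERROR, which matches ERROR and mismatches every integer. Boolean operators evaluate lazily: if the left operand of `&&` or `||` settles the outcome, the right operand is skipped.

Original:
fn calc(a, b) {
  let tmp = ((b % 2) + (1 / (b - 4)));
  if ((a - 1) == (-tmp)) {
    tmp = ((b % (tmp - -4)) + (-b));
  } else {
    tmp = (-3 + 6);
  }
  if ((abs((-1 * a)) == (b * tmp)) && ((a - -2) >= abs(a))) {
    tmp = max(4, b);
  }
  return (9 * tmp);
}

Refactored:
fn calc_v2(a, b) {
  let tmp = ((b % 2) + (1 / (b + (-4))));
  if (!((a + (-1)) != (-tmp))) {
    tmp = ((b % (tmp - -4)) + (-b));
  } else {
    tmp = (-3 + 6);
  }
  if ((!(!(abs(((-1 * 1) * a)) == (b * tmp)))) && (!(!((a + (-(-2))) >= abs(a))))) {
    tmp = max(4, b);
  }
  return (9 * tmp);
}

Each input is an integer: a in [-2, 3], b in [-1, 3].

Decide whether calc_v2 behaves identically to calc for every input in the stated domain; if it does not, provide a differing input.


The two versions differ — the changes include constant usage differs; also boolean connective usage differs; also arithmetic usage differs; also comparison usage differs.
One worked example (a=3, b=2) — calc: tmp = -1; ((a - 1) == (-tmp)) -> false; tmp = 3; ((abs((-1 * a)) == (b * tmp)) && ((a - -2) >= abs(a))) -> false; return 27; calc_v2: tmp = -1; (!((a + (-1)) != (-tmp))) -> false; tmp = 3; ((!(!(abs(((-1 * 1) * a)) == (b * tmp)))) && (!(!((a + (-(-2))) >= abs(a))))) -> false; return 27; agreement on 27.
Checked all 30 inputs in the declared domain: the outputs agree on every one.
verdict: equivalent


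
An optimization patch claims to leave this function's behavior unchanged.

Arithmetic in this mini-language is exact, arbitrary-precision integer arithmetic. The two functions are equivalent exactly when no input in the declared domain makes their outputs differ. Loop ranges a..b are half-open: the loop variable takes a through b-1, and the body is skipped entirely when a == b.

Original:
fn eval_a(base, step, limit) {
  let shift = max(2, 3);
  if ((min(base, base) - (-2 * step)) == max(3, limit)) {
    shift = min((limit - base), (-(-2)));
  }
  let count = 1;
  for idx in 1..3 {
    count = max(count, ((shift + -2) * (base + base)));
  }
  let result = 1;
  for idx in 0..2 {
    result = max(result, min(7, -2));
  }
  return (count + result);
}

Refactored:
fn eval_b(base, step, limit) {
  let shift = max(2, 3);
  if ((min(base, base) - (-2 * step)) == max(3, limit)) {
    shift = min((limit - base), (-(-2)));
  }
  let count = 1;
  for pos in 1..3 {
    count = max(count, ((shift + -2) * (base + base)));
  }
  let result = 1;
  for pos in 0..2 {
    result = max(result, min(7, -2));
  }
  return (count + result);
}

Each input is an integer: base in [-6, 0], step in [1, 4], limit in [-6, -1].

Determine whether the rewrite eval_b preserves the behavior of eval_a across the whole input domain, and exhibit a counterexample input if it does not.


Side by side, the visible changes include: local variable names differ.
Spot check at base=-5, step=2, limit=-4 — eval_a: shift becomes 3; next ((min(base, base) - (-2 * step)) == max(3, limit)) evaluates to false; next count becomes 1; next at idx=1:; next count becomes 1; next at idx=2:; next count becomes 1; next result becomes 1; next at idx=0:; next result becomes 1; next at idx=1:; next result becomes 1; next final value 2. eval_b: shift becomes 3; next ((min(base, base) - (-2 * step)) == max(3, limit)) evaluates to false; next count becomes 1; next at pos=1:; next count becomes 1; next at pos=2:; next count becomes 1; next result becomes 1; next at pos=0:; next result becomes 1; next at pos=1:; next result becomes 1; next final value 2. Both give 2.
Across all 168 domain points the two functions coincide.
verdict: equivalent


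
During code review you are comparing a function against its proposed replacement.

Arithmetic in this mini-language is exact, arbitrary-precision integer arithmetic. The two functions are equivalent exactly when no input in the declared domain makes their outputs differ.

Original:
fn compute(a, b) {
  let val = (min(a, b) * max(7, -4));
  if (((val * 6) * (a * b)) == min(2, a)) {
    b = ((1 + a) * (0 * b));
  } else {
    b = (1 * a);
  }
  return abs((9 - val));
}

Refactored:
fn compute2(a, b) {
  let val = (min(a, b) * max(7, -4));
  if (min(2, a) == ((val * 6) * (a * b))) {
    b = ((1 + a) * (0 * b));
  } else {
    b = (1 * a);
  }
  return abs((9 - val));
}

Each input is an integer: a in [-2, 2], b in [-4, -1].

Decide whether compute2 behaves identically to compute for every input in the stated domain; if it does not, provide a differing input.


Differences: same computation, different form — yet all 20 inputs agree.
verdict: equivalent


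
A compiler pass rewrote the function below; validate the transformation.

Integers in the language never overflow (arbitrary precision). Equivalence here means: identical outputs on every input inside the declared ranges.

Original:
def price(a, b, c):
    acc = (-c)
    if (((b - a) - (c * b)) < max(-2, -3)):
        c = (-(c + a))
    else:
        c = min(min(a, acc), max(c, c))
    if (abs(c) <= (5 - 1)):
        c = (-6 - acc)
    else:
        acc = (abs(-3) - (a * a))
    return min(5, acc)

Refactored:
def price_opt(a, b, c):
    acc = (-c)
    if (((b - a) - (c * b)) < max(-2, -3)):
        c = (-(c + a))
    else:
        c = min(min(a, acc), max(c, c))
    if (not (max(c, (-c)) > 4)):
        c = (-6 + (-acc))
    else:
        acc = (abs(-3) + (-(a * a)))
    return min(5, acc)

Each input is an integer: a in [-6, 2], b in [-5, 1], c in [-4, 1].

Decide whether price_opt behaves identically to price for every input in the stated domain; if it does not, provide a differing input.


Equivalent — the differences include min/max/abs usage differs, and comparison usage differs, and boolean connective usage differs, and arithmetic usage differs, and constant usage differs, yet no declared input distinguishes the two.
Tracing a=-2, b=-5, c=0: price: acc becomes 0; next (((b - a) - (c * b)) < max(-2, -3)) evaluates to true; next c becomes 2; next (abs(c) <= (5 - 1)) evaluates to true; next c becomes -6; next final value 0 | price_opt: acc becomes 0; next (((b - a) - (c * b)) < max(-2, -3)) evaluates to true; next c becomes 2; next (not (max(c, (-c)) > 4)) evaluates to true; next c becomes -6; next final value 0 — matching result 0.
Checked all 378 inputs in the declared domain: the outputs agree on every one.
verdict: equivalent


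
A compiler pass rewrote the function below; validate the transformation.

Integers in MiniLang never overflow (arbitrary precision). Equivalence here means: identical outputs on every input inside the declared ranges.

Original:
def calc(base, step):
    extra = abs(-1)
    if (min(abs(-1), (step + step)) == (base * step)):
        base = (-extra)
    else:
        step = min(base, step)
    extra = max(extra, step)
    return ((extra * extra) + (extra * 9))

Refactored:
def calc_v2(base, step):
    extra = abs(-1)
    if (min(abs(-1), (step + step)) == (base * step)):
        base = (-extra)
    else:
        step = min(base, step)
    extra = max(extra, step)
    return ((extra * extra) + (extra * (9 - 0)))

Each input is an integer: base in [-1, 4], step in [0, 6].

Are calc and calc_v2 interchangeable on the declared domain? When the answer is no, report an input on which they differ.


The two are interchangeable: constant usage differs, arithmetic usage differs, and every declared input agrees.
Spot check at base=-1, step=6 — calc: extra becomes 1; next (min(abs(-1), (step + step)) == (base * step)) evaluates to false; next step becomes -1; next extra becomes 1; next final value 10. calc_v2: extra becomes 1; next (min(abs(-1), (step + step)) == (base * step)) evaluates to false; next step becomes -1; next extra becomes 1; next final value 10. Both give 10.
Across all 42 domain points the two functions coincide.
verdict: equivalent


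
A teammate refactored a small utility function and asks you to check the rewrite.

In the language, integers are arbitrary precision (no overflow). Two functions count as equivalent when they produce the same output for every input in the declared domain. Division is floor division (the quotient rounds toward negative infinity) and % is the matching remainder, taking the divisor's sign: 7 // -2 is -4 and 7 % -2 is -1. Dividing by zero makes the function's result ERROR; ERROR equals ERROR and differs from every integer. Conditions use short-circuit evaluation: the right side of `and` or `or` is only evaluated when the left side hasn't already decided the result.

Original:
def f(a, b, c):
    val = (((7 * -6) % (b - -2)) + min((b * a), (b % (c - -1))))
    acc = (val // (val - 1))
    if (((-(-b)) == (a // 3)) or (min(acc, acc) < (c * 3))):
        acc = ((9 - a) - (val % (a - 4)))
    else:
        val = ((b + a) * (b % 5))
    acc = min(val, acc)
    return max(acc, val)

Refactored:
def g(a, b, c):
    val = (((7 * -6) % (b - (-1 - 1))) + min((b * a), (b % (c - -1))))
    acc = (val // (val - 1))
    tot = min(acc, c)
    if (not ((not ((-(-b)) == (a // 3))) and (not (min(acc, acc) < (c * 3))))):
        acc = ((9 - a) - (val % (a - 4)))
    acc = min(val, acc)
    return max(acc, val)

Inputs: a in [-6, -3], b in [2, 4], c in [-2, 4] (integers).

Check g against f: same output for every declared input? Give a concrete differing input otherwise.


Input a=-6, b=2, c=-2: -8 from f versus -10 from g.
verdict: not equivalent; witness: a=-6, b=2, c=-2


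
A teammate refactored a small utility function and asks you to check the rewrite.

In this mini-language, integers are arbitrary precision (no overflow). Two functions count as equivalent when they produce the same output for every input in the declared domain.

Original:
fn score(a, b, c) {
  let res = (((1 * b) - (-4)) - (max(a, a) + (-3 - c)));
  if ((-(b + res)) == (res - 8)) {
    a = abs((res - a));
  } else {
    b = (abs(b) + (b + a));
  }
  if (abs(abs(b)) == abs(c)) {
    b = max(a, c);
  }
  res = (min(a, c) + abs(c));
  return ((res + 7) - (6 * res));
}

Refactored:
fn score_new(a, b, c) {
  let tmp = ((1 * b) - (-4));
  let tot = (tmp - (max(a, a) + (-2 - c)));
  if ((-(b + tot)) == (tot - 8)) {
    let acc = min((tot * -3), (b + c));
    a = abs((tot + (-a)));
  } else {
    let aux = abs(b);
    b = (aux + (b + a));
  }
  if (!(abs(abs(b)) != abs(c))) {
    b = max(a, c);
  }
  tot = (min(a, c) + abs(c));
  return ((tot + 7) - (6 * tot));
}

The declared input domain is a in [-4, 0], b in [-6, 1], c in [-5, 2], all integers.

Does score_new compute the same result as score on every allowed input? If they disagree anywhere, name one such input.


Run the pair on a=-4, b=-6, c=2.
score: res becomes 7; next ((-(b + res)) == (res - 8)) evaluates to true; next a becomes 11; next (abs(abs(b)) == abs(c)) evaluates to false; next res becomes 4; next final value -13
score_new: tmp becomes -2; next tot becomes 6; next ((-(b + tot)) == (tot - 8)) evaluates to false; next aux becomes 6; next b becomes -4; next (!(abs(abs(b)) != abs(c))) evaluates to false; next tot becomes -2; next final value 17
-13 != 17, so the rewrite changes behavior.
verdict: not equivalent; witness: a=-4, b=-6, c=2


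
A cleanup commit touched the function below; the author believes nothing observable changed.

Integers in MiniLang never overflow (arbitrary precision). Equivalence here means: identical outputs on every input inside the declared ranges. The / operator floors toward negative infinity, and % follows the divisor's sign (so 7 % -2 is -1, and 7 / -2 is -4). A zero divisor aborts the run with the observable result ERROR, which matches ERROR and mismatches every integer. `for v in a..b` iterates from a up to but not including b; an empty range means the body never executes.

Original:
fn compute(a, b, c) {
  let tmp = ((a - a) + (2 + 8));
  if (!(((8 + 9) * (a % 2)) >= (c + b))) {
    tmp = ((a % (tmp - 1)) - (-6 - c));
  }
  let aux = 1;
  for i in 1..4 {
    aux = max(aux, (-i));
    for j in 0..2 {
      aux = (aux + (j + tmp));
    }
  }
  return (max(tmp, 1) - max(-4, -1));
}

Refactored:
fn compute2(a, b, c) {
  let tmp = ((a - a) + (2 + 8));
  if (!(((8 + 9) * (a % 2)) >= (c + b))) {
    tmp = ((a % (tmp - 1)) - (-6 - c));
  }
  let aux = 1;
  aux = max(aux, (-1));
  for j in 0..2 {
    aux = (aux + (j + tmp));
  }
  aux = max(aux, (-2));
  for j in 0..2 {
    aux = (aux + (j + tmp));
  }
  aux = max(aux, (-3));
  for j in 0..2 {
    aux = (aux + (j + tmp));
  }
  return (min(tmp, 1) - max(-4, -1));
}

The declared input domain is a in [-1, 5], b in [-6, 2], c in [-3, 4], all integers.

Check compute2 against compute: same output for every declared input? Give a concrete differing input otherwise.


Input a=-1, b=-6, c=-3: 11 from compute versus 2 from compute2.
verdict: not equivalent; witness: a=-1, b=-6, c=-3


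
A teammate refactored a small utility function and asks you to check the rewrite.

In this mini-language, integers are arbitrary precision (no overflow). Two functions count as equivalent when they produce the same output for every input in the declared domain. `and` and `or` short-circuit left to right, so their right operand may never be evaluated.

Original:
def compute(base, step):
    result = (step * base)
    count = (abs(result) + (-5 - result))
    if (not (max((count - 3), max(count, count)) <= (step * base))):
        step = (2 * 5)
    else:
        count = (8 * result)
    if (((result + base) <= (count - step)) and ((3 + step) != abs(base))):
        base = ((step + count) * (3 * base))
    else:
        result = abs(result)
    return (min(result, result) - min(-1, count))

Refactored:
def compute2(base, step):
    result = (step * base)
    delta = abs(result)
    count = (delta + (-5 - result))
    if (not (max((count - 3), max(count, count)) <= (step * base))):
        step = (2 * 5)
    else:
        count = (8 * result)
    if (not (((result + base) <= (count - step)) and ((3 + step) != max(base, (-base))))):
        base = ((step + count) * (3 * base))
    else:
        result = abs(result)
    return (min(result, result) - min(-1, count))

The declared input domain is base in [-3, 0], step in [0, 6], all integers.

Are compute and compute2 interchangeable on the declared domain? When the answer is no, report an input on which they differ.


On input base=-3, step=1, compute returns 4 while compute2 returns -2.
verdict: not equivalent; witness: base=-3, step=1


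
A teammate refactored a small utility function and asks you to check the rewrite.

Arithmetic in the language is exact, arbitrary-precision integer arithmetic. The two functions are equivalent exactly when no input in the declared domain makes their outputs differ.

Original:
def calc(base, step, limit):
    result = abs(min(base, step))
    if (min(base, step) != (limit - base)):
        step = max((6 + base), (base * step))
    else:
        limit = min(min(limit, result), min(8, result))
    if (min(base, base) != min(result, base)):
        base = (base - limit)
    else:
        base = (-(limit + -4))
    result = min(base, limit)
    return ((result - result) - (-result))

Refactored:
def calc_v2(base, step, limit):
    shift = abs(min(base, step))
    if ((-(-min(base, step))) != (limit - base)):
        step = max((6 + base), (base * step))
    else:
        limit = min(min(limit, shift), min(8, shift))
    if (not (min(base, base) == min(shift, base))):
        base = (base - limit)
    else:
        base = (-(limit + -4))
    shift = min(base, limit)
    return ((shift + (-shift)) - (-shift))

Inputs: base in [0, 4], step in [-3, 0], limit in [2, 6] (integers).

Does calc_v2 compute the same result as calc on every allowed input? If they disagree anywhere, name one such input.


The two are interchangeable: local variable names differ, boolean connective usage differs, comparison usage differs, arithmetic usage differs, and every declared input agrees.
Spot check at base=2, step=-3, limit=4 — calc: result := 3 | (min(base, step) != (limit - base)): true | step := 8 | (min(base, base) != min(result, base)): false | base := 0 | result := 0 | result 0. calc_v2: shift := 3 | ((-(-min(base, step))) != (limit - base)): true | step := 8 | (not (min(base, base) == min(shift, base))): false | base := 0 | shift := 0 | result 0. Both give 0.
Checked all 100 inputs in the declared domain: the outputs agree on every one.
verdict: equivalent
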